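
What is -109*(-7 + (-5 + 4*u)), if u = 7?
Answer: -1744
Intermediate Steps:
-109*(-7 + (-5 + 4*u)) = -109*(-7 + (-5 + 4*7)) = -109*(-7 + (-5 + 28)) = -109*(-7 + 23) = -109*16 = -1744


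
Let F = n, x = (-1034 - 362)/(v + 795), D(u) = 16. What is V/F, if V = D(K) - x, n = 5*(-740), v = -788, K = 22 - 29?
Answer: -377/6475 ≈ -0.058224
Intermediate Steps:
K = -7
x = -1396/7 (x = (-1034 - 362)/(-788 + 795) = -1396/7 ≈ -199.43)
n = -3700
F = -3700
V = 1508/7 (V = 16 - 1*(-1396/7) = 16 + 1396/7 = 1508/7 ≈ 215.43)
V/F = (1508/7)/(-3700) = (1508/7)*(-1/3700) = -377/6475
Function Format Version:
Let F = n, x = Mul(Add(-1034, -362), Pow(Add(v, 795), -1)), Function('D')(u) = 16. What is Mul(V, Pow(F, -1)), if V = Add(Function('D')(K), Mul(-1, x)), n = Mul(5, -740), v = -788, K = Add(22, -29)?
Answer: Rational(-377, 6475) ≈ -0.058224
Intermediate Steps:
K = -7
x = Rational(-1396, 7) (x = Mul(Add(-1034, -362), Pow(Add(-788, 795), -1)) = Mul(-1396, Pow(7, -1)) = Mul(-1396, Rational(1, 7)) = Rational(-1396, 7) ≈ -199.43)
n = -3700
F = -3700
V = Rational(1508, 7) (V = Add(16, Mul(-1, Rational(-1396, 7))) = Add(16, Rational(1396, 7)) = Rational(1508, 7) ≈ 215.43)
Mul(V, Pow(F, -1)) = Mul(Rational(1508, 7), Pow(-3700, -1)) = Mul(Rational(1508, 7), Rational(-1, 3700)) = Rational(-377, 6475)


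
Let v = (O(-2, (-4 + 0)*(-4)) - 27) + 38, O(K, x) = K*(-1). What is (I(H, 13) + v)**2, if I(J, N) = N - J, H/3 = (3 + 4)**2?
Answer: 14641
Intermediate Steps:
H = 147 (H = 3*(3 + 4)**2 = 3*7**2 = 3*49 = 147)
O(K, x) = -K
v = 13 (v = (-1*(-2) - 27) + 38 = (2 - 27) + 38 = -25 + 38 = 13)
(I(H, 13) + v)**2 = ((13 - 1*147) + 13)**2 = ((13 - 147) + 13)**2 = (-134 + 13)**2 = (-121)**2 = 14641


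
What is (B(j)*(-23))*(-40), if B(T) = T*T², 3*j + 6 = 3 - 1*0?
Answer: -920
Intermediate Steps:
j = -1 (j = -2 + (3 - 1*0)/3 = -2 + (3 + 0)/3 = -2 + (⅓)*3 = -2 + 1 = -1)
B(T) = T³
(B(j)*(-23))*(-40) = ((-1)³*(-23))*(-40) = -1*(-23)*(-40) = 23*(-40) = -920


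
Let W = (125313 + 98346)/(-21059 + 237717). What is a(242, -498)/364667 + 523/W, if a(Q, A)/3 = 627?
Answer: 2174821930103/4292687187 ≈ 506.63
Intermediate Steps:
a(Q, A) = 1881 (a(Q, A) = 3*627 = 1881)
W = 223659/216658 ≈ 1.0323
a(242, -498)/364667 + 523/W = 1881/364667 + 523/(223659/216658) = 1881*(1/364667) + 523*(216658/223659) = 99/19193 + 113312134/223659 = 2174821930103/4292687187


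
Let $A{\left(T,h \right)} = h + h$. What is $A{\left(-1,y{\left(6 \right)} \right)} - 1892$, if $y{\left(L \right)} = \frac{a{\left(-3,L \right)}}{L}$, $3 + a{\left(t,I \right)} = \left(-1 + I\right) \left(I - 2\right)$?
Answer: $- \frac{5659}{3} \approx -1886.3$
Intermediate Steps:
$a{\left(t,I \right)} = -3 + \left(-1 + I\right) \left(-2 + I\right)$ ($a{\left(t,I \right)} = -3 + \left(-1 + I\right) \left(I - 2\right) = -3 + \left(-1 + I\right) \left(-2 + I\right)$)
$y{\left(L \right)} = \frac{-1 + L^{2} - 3 L}{L}$
$A{\left(T,h \right)} = 2 h$
$A{\left(-1,y{\left(6 \right)} \right)} - 1892 = 2 \left(-3 + 6 - \frac{1}{6}\right) - 1892 = 2 \cdot \frac{17}{6} - 1892 = \frac{17}{3} - 1892 = - \frac{5659}{3}$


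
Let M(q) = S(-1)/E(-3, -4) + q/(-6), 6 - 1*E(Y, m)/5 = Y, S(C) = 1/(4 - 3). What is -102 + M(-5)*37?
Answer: -6331/90 ≈ -70.344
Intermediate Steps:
S(C) = 1 (S(C) = 1/1 = 1)
E(Y, m) = 30 - 5*Y
M(q) = 1/45 - q/6 (M(q) = 1/(30 - 5*(-3)) + q/(-6) = 1/(30 + 15) + q*(-⅙) = 1/45 - q/6)
-102 + M(-5)*37 = -102 + (1/45 - ⅙*(-5))*37 = -102 + (1/45 + ⅚)*37 = -102 + (77/90)*37 = -102 + 2849/90 = -6331/90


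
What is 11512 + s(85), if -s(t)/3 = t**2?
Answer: -10163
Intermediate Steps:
s(t) = -3*t**2
11512 + s(85) = 11512 - 3*85**2 = 11512 - 3*7225 = 11512 - 21675 = -10163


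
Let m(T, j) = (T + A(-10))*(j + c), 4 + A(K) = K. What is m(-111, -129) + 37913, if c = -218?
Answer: 81288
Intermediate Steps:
A(K) = -4 + K
m(T, j) = (-218 + j)*(-14 + T) (m(T, j) = (T + (-4 - 10))*(j - 218) = (T - 14)*(-218 + j) = (-14 + T)*(-218 + j) = (-218 + j)*(-14 + T))
m(-111, -129) + 37913 = (3052 - 218*(-111) - 14*(-129) - 111*(-129)) + 37913 = (3052 + 24198 + 1806 + 14319) + 37913 = 43375 + 37913 = 81288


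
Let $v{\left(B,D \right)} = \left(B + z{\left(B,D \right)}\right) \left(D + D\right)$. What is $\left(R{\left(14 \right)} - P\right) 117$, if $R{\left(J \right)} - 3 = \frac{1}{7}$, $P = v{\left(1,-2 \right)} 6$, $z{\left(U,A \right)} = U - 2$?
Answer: $\frac{2574}{7} \approx 367.71$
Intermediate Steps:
$z{\left(U,A \right)} = -2 + U$
$v{\left(B,D \right)} = 2 D \left(-2 + 2 B\right)$ ($v{\left(B,D \right)} = \left(B + \left(-2 + B\right)\right) \left(D + D\right) = \left(-2 + 2 B\right) 2 D = 2 D \left(-2 + 2 B\right)$)
$P = 0$ ($P = 4 \left(-2\right) \left(-1 + 1\right) 6 = 4 \left(-2\right) 0 \cdot 6 = 0 \cdot 6 = 0$)
$R{\left(J \right)} = \frac{22}{7}$ ($R{\left(J \right)} = 3 + \frac{1}{7} = \frac{22}{7}$)
$\left(R{\left(14 \right)} - P\right) 117 = \left(\frac{22}{7} - 0\right) 117 = \left(\frac{22}{7} + 0\right) 117 = \frac{22}{7} \cdot 117 = \frac{2574}{7}$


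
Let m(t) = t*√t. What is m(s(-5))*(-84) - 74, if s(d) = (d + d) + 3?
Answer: -74 + 588*I*√7 ≈ -74.0 + 1555.7*I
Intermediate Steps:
s(d) = 3 + 2*d (s(d) = 2*d + 3 = 3 + 2*d)
m(t) = t^(3/2)
m(s(-5))*(-84) - 74 = (3 + 2*(-5))^(3/2)*(-84) - 74 = (3 - 10)^(3/2)*(-84) - 74 = (-7)^(3/2)*(-84) - 74 = -7*I*√7*(-84) - 74 = 588*I*√7 - 74 = -74 + 588*I*√7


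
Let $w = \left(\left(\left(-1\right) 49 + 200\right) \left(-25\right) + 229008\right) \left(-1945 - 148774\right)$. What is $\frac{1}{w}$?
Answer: $- \frac{1}{33946892527} \approx -2.9458 \cdot 10^{-11}$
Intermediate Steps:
$w = -33946892527$ ($w = \left(\left(-49 + 200\right) \left(-25\right) + 229008\right) \left(-150719\right) = \left(151 \left(-25\right) + 229008\right) \left(-150719\right) = \left(-3775 + 229008\right) \left(-150719\right) = 225233 \left(-150719\right) = -33946892527$)
$\frac{1}{w} = \frac{1}{-33946892527} = - \frac{1}{33946892527}$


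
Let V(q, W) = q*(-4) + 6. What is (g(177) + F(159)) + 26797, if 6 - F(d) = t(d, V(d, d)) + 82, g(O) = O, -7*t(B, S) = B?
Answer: 188445/7 ≈ 26921.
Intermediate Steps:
V(q, W) = 6 - 4*q (V(q, W) = -4*q + 6 = 6 - 4*q)
t(B, S) = -B/7
F(d) = -76 + d/7 (F(d) = 6 - (-d/7 + 82) = 6 - (82 - d/7) = 6 + (-82 + d/7) = -76 + d/7)
(g(177) + F(159)) + 26797 = (177 + (-76 + (1/7)*159)) + 26797 = (177 + (-76 + 159/7)) + 26797 = (177 - 373/7) + 26797 = 866/7 + 26797 = 188445/7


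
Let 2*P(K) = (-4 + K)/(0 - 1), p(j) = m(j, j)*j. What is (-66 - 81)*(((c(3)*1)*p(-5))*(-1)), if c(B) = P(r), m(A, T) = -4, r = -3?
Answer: 10290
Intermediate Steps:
p(j) = -4*j
P(K) = 2 - K/2 (P(K) = ((-4 + K)/(0 - 1))/2 = ((-4 + K)/(-1))/2 = ((-4 + K)*(-1))/2 = (4 - K)/2 = 2 - K/2)
c(B) = 7/2 (c(B) = 2 - ½*(-3) = 2 + 3/2 = 7/2)
(-66 - 81)*(((c(3)*1)*p(-5))*(-1)) = (-66 - 81)*((((7/2)*1)*(-4*(-5)))*(-1)) = -147*(7/2)*20*(-1) = -10290*(-1) = -147*(-70) = 10290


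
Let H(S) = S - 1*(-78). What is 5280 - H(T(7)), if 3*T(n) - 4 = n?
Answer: 15595/3 ≈ 5198.3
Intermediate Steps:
T(n) = 4/3 + n/3
H(S) = 78 + S (H(S) = S + 78 = 78 + S)
5280 - H(T(7)) = 5280 - (78 + (4/3 + (⅓)*7)) = 5280 - (78 + (4/3 + 7/3)) = 5280 - (78 + 11/3) = 5280 - 1*245/3 = 5280 - 245/3 = 15595/3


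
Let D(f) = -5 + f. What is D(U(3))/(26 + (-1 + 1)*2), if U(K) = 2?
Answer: -3/26 ≈ -0.11538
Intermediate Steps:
D(U(3))/(26 + (-1 + 1)*2) = (-5 + 2)/(26 + (-1 + 1)*2) = -3/(26 + 0*2) = -3/(26 + 0) = -3/26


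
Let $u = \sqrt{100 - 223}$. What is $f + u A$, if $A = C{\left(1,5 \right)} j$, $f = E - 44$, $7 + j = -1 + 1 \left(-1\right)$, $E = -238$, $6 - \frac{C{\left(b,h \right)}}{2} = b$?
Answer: $-282 - 90 i \sqrt{123} \approx -282.0 - 998.15 i$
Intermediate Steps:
$C{\left(b,h \right)} = 12 - 2 b$
$j = -9$ ($j = -7 + \left(-1 + 1 \left(-1\right)\right) = -7 - 2 = -9$)
$u = i \sqrt{123}$ ($u = \sqrt{-123} = i \sqrt{123} \approx 11.091 i$)
$f = -282$ ($f = -238 - 44 = -282$)
$A = -90$ ($A = \left(12 - 2\right) \left(-9\right) = 10 \left(-9\right) = -90$)
$f + u A = -282 + i \sqrt{123} \left(-90\right) = -282 - 90 i \sqrt{123}$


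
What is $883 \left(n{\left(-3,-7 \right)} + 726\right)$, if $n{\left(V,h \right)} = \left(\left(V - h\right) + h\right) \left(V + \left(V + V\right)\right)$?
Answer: $664899$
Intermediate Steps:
$n{\left(V,h \right)} = 3 V^{2}$ ($n{\left(V,h \right)} = V \left(V + 2 V\right) = V 3 V = 3 V^{2}$)
$883 \left(n{\left(-3,-7 \right)} + 726\right) = 883 \left(3 \left(-3\right)^{2} + 726\right) = 883 \left(3 \cdot 9 + 726\right) = 883 \left(27 + 726\right) = 883 \cdot 753 = 664899$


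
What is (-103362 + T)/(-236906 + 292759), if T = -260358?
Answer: -51960/7979 ≈ -6.5121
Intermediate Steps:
(-103362 + T)/(-236906 + 292759) = (-103362 - 260358)/(-236906 + 292759) = -363720/55853 = -363720*1/55853 = -51960/7979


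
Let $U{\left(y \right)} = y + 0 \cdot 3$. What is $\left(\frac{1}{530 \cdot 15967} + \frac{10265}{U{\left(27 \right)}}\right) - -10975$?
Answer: $\frac{2594520940927}{228487770} \approx 11355.0$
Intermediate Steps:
$U{\left(y \right)} = y$ ($U{\left(y \right)} = y + 0 = y$)
$\left(\frac{1}{530 \cdot 15967} + \frac{10265}{U{\left(27 \right)}}\right) - -10975 = \left(\frac{1}{530 \cdot 15967} + \frac{10265}{27}\right) - -10975 = \left(\frac{1}{530} \cdot \frac{1}{15967} + 10265 \cdot \frac{1}{27}\right) + 10975 = \left(\frac{1}{8462510} + \frac{10265}{27}\right) + 10975 = \frac{86867665177}{228487770} + 10975 = \frac{2594520940927}{228487770}$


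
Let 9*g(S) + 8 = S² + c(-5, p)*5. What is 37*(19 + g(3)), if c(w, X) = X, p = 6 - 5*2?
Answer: 5624/9 ≈ 624.89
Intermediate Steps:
p = -4 (p = 6 - 10 = -4)
g(S) = -28/9 + S²/9 (g(S) = -8/9 + (S² - 4*5)/9 = -8/9 + (S² - 20)/9 = -8/9 + (-20 + S²)/9 = -8/9 + (-20/9 + S²/9) = -28/9 + S²/9)
37*(19 + g(3)) = 37*(19 + (-28/9 + (⅑)*3²)) = 37*(19 + (-28/9 + (⅑)*9)) = 37*(19 + (-28/9 + 1)) = 37*(19 - 19/9) = 37*(152/9) = 5624/9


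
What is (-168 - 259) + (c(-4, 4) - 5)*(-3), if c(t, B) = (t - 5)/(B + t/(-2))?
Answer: -815/2 ≈ -407.50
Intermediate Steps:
c(t, B) = (-5 + t)/(B - t/2) (c(t, B) = (-5 + t)/(B + t*(-½)) = (-5 + t)/(B - t/2))
(-168 - 259) + (c(-4, 4) - 5)*(-3) = (-168 - 259) + (2*(-5 - 4)/(-1*(-4) + 2*4) - 5)*(-3) = -427 + (2*(-9)/(4 + 8) - 5)*(-3) = -427 + (2*(-9)/12 - 5)*(-3) = -427 + (2*(1/12)*(-9) - 5)*(-3) = -427 + (-3/2 - 5)*(-3) = -427 - 13/2*(-3) = -427 + 39/2 = -815/2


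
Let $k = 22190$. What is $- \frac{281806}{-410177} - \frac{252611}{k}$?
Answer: $- \frac{97361947007}{9101827630} \approx -10.697$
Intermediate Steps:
$- \frac{281806}{-410177} - \frac{252611}{k} = - \frac{281806}{-410177} - \frac{252611}{22190} = \left(-281806\right) \left(- \frac{1}{410177}\right) - \frac{252611}{22190} = \frac{281806}{410177} - \frac{252611}{22190} = - \frac{97361947007}{9101827630}$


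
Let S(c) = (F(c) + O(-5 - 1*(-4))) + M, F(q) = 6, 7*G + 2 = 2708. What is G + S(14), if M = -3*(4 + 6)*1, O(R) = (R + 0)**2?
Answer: 2545/7 ≈ 363.57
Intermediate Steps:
G = 2706/7 (G = -2/7 + (1/7)*2708 = -2/7 + 2708/7 = 2706/7 ≈ 386.57)
O(R) = R**2
M = -30 (M = -3*10*1 = -30*1 = -30)
S(c) = -23 (S(c) = (6 + (-5 - 1*(-4))**2) - 30 = (6 + (-5 + 4)**2) - 30 = (6 + (-1)**2) - 30 = (6 + 1) - 30 = 7 - 30 = -23)
G + S(14) = 2706/7 - 23 = 2545/7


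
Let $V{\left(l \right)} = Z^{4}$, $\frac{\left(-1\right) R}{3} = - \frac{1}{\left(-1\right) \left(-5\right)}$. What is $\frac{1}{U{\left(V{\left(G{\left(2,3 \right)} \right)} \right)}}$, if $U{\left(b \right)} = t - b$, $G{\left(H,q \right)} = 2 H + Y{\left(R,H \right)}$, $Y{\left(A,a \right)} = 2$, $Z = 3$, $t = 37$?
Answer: $- \frac{1}{44} \approx -0.022727$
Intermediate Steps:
$R = \frac{3}{5}$ ($R = - 3 \left(- \frac{1}{\left(-1\right) \left(-5\right)}\right) = - 3 \left(- \frac{1}{5}\right) = - 3 \left(\left(-1\right) \frac{1}{5}\right) = \left(-3\right) \left(- \frac{1}{5}\right) = \frac{3}{5} \approx 0.6$)
$G{\left(H,q \right)} = 2 + 2 H$ ($G{\left(H,q \right)} = 2 H + 2 = 2 + 2 H$)
$V{\left(l \right)} = 81$ ($V{\left(l \right)} = 3^{4} = 81$)
$U{\left(b \right)} = 37 - b$
$\frac{1}{U{\left(V{\left(G{\left(2,3 \right)} \right)} \right)}} = \frac{1}{37 - 81} = \frac{1}{-44} = - \frac{1}{44}$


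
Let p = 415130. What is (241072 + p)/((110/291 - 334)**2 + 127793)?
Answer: 55567841562/20246942089 ≈ 2.7445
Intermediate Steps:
(241072 + p)/((110/291 - 334)**2 + 127793) = (241072 + 415130)/((110/291 - 334)**2 + 127793) = 656202/((110*(1/291) - 334)**2 + 127793) = 656202/((110/291 - 334)**2 + 127793) = 656202/((-97084/291)**2 + 127793) = 656202/(9425303056/84681 + 127793) = 656202/(20246942089/84681) = 656202*(84681/20246942089) = 55567841562/20246942089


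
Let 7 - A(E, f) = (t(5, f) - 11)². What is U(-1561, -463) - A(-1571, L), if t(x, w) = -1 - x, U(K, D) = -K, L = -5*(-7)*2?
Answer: 1843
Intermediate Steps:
L = 70 (L = 35*2 = 70)
A(E, f) = -282 (A(E, f) = 7 - ((-1 - 1*5) - 11)² = 7 - ((-1 - 5) - 11)² = 7 - (-6 - 11)² = 7 - 1*(-17)² = 7 - 1*289 = 7 - 289 = -282)
U(-1561, -463) - A(-1571, L) = -1*(-1561) - 1*(-282) = 1561 + 282 = 1843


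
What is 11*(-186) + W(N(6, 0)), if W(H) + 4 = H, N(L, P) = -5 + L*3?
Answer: -2037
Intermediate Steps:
N(L, P) = -5 + 3*L
W(H) = -4 + H
11*(-186) + W(N(6, 0)) = 11*(-186) + (-4 + (-5 + 3*6)) = -2046 + (-4 + (-5 + 18)) = -2046 + (-4 + 13) = -2046 + 9 = -2037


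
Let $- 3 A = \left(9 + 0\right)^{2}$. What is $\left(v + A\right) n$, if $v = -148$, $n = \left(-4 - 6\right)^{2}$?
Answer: $-17500$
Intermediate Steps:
$A = -27$ ($A = - \frac{\left(9 + 0\right)^{2}}{3} = - \frac{9^{2}}{3} = \left(- \frac{1}{3}\right) 81 = -27$)
$n = 100$ ($n = \left(-10\right)^{2} = 100$)
$\left(v + A\right) n = \left(-148 - 27\right) 100 = \left(-175\right) 100 = -17500$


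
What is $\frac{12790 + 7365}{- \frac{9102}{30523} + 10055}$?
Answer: $\frac{21213485}{10582747} \approx 2.0045$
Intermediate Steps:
$\frac{12790 + 7365}{- \frac{9102}{30523} + 10055} = \frac{20155}{\left(-9102\right) \frac{1}{30523} + 10055} = \frac{20155}{- \frac{9102}{30523} + 10055} = \frac{20155}{\frac{306899663}{30523}} = 20155 \cdot \frac{30523}{306899663} = \frac{21213485}{10582747}$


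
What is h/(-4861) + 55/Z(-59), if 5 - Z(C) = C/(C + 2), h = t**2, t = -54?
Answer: 14580219/1098586 ≈ 13.272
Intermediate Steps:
h = 2916 (h = (-54)**2 = 2916)
Z(C) = 5 - C/(2 + C) (Z(C) = 5 - C/(C + 2) = 5 - C/(2 + C))
h/(-4861) + 55/Z(-59) = 2916/(-4861) + 55/((2*(5 + 2*(-59))/(2 - 59))) = 2916*(-1/4861) + 55/((2*(5 - 118)/(-57))) = -2916/4861 + 55/((2*(-1/57)*(-113))) = -2916/4861 + 55/(226/57) = -2916/4861 + 55*(57/226) = -2916/4861 + 3135/226 = 14580219/1098586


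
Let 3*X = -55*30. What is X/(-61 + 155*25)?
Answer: -275/1907 ≈ -0.14421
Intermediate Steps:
X = -550 (X = (-55*30)/3 = (1/3)*(-1650) = -550)
X/(-61 + 155*25) = -550/(-61 + 155*25) = -550/(-61 + 3875) = -550/3814 = -550*1/3814 = -275/1907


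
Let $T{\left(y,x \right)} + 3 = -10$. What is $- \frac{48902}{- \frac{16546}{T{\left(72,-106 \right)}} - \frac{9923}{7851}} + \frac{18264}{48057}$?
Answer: $- \frac{79162125864758}{2078844051293} \approx -38.08$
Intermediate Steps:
$T{\left(y,x \right)} = -13$ ($T{\left(y,x \right)} = -3 - 10 = -13$)
$- \frac{48902}{- \frac{16546}{T{\left(72,-106 \right)}} - \frac{9923}{7851}} + \frac{18264}{48057} = - \frac{48902}{- \frac{16546}{-13} - \frac{9923}{7851}} + \frac{18264}{48057} = - \frac{48902}{\left(-16546\right) \left(- \frac{1}{13}\right) - \frac{9923}{7851}} + 18264 \cdot \frac{1}{48057} = - \frac{48902}{\frac{16546}{13} - \frac{9923}{7851}} + \frac{6088}{16019} = - \frac{48902}{\frac{129773647}{102063}} + \frac{6088}{16019} = \left(-48902\right) \frac{102063}{129773647} + \frac{6088}{16019} = - \frac{4991084826}{129773647} + \frac{6088}{16019} = - \frac{79162125864758}{2078844051293}$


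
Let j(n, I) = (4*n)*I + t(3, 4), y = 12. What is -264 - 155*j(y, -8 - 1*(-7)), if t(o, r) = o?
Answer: 6711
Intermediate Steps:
j(n, I) = 3 + 4*I*n (j(n, I) = (4*n)*I + 3 = 4*I*n + 3 = 3 + 4*I*n)
-264 - 155*j(y, -8 - 1*(-7)) = -264 - 155*(3 + 4*(-8 - 1*(-7))*12) = -264 - 155*(3 + 4*(-8 + 7)*12) = -264 - 155*(3 + 4*(-1)*12) = -264 - 155*(3 - 48) = -264 - 155*(-45) = -264 + 6975 = 6711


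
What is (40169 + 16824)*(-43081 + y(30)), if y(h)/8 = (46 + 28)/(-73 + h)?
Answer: -105612303475/43 ≈ -2.4561e+9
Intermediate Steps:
y(h) = 592/(-73 + h) (y(h) = 8*((46 + 28)/(-73 + h)) = 8*(74/(-73 + h)) = 592/(-73 + h))
(40169 + 16824)*(-43081 + y(30)) = (40169 + 16824)*(-43081 + 592/(-73 + 30)) = 56993*(-43081 + 592/(-43)) = 56993*(-43081 + 592*(-1/43)) = 56993*(-43081 - 592/43) = 56993*(-1853075/43) = -105612303475/43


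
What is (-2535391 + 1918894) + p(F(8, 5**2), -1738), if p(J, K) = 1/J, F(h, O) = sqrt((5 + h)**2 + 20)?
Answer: -616497 + sqrt(21)/63 ≈ -6.1650e+5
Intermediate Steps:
F(h, O) = sqrt(20 + (5 + h)**2)
(-2535391 + 1918894) + p(F(8, 5**2), -1738) = (-2535391 + 1918894) + 1/(sqrt(20 + (5 + 8)**2)) = -616497 + 1/(sqrt(20 + 13**2)) = -616497 + 1/(sqrt(20 + 169)) = -616497 + 1/(sqrt(189)) = -616497 + 1/(3*sqrt(21)) = -616497 + sqrt(21)/63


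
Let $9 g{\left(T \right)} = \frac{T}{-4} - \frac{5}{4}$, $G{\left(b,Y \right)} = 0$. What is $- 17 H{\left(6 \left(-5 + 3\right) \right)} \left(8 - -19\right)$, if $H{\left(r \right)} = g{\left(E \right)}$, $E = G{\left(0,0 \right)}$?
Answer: $\frac{255}{4} \approx 63.75$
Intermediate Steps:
$E = 0$
$g{\left(T \right)} = - \frac{5}{36} - \frac{T}{36}$ ($g{\left(T \right)} = \frac{\frac{T}{-4} - \frac{5}{4}}{9} = \frac{T \left(- \frac{1}{4}\right) - \frac{5}{4}}{9} = \frac{- \frac{T}{4} - \frac{5}{4}}{9} = \frac{- \frac{5}{4} - \frac{T}{4}}{9} = - \frac{5}{36} - \frac{T}{36}$)
$H{\left(r \right)} = - \frac{5}{36}$ ($H{\left(r \right)} = - \frac{5}{36} - 0 = - \frac{5}{36} + 0 = - \frac{5}{36}$)
$- 17 H{\left(6 \left(-5 + 3\right) \right)} \left(8 - -19\right) = \left(-17\right) \left(- \frac{5}{36}\right) \left(8 - -19\right) = \frac{85 \left(8 + 19\right)}{36} = \frac{85}{36} \cdot 27 = \frac{255}{4}$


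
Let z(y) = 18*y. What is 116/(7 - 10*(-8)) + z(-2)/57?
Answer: 40/57 ≈ 0.70175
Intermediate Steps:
116/(7 - 10*(-8)) + z(-2)/57 = 116/(7 - 10*(-8)) + (18*(-2))/57 = 116/(7 + 80) - 36*1/57 = 116/87 - 12/19 = 116*(1/87) - 12/19 = 4/3 - 12/19 = 40/57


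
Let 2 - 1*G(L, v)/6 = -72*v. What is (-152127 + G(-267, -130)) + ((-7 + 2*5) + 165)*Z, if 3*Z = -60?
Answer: -211635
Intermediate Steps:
G(L, v) = 12 + 432*v (G(L, v) = 12 - (-432)*v = 12 + 432*v)
Z = -20 (Z = (⅓)*(-60) = -20)
(-152127 + G(-267, -130)) + ((-7 + 2*5) + 165)*Z = (-152127 + (12 + 432*(-130))) + ((-7 + 2*5) + 165)*(-20) = (-152127 + (12 - 56160)) + ((-7 + 10) + 165)*(-20) = (-152127 - 56148) + (3 + 165)*(-20) = -208275 + 168*(-20) = -208275 - 3360 = -211635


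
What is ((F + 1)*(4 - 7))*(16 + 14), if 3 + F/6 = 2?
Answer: 450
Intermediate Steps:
F = -6 (F = -18 + 6*2 = -18 + 12 = -6)
((F + 1)*(4 - 7))*(16 + 14) = ((-6 + 1)*(4 - 7))*(16 + 14) = -5*(-3)*30 = 15*30 = 450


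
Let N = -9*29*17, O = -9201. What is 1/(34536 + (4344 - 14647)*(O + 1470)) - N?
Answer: 353571347674/79687029 ≈ 4437.0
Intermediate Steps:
N = -4437 (N = -261*17 = -4437)
1/(34536 + (4344 - 14647)*(O + 1470)) - N = 1/(34536 + (4344 - 14647)*(-9201 + 1470)) - 1*(-4437) = 1/(34536 - 10303*(-7731)) + 4437 = 1/(34536 + 79652493) + 4437 = 1/79687029 + 4437 = 353571347674/79687029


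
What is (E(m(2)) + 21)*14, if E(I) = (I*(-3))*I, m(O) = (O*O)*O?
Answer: -2394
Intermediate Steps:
m(O) = O³ (m(O) = O²*O = O³)
E(I) = -3*I² (E(I) = (-3*I)*I = -3*I²)
(E(m(2)) + 21)*14 = (-3*(2³)² + 21)*14 = (-3*8² + 21)*14 = (-3*64 + 21)*14 = (-192 + 21)*14 = -171*14 = -2394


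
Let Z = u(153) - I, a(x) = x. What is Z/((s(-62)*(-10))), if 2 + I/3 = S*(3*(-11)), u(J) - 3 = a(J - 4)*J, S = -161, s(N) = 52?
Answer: -6867/520 ≈ -13.206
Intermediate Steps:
u(J) = 3 + J*(-4 + J) (u(J) = 3 + (J - 4)*J = 3 + (-4 + J)*J = 3 + J*(-4 + J))
I = 15933 (I = -6 + 3*(-483*(-11)) = -6 + 3*(-161*(-33)) = -6 + 3*5313 = -6 + 15939 = 15933)
Z = 6867 (Z = (3 + 153*(-4 + 153)) - 1*15933 = (3 + 153*149) - 15933 = (3 + 22797) - 15933 = 22800 - 15933 = 6867)
Z/((s(-62)*(-10))) = 6867/((52*(-10))) = 6867/(-520) = 6867*(-1/520) = -6867/520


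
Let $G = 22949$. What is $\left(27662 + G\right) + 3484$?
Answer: $54095$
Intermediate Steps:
$\left(27662 + G\right) + 3484 = \left(27662 + 22949\right) + 3484 = 50611 + 3484 = 54095$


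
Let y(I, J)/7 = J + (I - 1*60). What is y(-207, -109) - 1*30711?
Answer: -33343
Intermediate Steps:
y(I, J) = -420 + 7*I + 7*J (y(I, J) = 7*(J + (I - 1*60)) = 7*(J + (I - 60)) = 7*(J + (-60 + I)) = 7*(-60 + I + J) = -420 + 7*I + 7*J)
y(-207, -109) - 1*30711 = (-420 + 7*(-207) + 7*(-109)) - 1*30711 = (-420 - 1449 - 763) - 30711 = -2632 - 30711 = -33343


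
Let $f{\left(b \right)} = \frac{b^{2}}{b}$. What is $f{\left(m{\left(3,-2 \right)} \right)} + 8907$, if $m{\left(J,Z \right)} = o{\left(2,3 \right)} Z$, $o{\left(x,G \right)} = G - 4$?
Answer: $8909$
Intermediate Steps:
$o{\left(x,G \right)} = -4 + G$ ($o{\left(x,G \right)} = G - 4 = -4 + G$)
$m{\left(J,Z \right)} = - Z$ ($m{\left(J,Z \right)} = \left(-4 + 3\right) Z = - Z$)
$f{\left(b \right)} = b$
$f{\left(m{\left(3,-2 \right)} \right)} + 8907 = \left(-1\right) \left(-2\right) + 8907 = 2 + 8907 = 8909$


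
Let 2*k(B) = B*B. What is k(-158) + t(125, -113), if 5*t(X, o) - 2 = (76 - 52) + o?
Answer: 62323/5 ≈ 12465.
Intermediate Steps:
k(B) = B²/2 (k(B) = (B*B)/2 = B²/2)
t(X, o) = 26/5 + o/5 (t(X, o) = ⅖ + ((76 - 52) + o)/5 = ⅖ + (24 + o)/5 = ⅖ + (24/5 + o/5) = 26/5 + o/5)
k(-158) + t(125, -113) = (½)*(-158)² + (26/5 + (⅕)*(-113)) = (½)*24964 + (26/5 - 113/5) = 12482 - 87/5 = 62323/5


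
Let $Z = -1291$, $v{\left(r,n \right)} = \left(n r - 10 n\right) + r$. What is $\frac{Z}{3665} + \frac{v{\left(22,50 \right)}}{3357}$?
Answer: $- \frac{2054257}{12303405} \approx -0.16697$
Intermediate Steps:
$v{\left(r,n \right)} = r - 10 n + n r$ ($v{\left(r,n \right)} = \left(- 10 n + n r\right) + r = r - 10 n + n r$)
$\frac{Z}{3665} + \frac{v{\left(22,50 \right)}}{3357} = - \frac{1291}{3665} + \frac{22 - 500 + 50 \cdot 22}{3357} = \left(-1291\right) \frac{1}{3665} + \left(22 - 500 + 1100\right) \frac{1}{3357} = - \frac{1291}{3665} + 622 \cdot \frac{1}{3357} = - \frac{1291}{3665} + \frac{622}{3357} = - \frac{2054257}{12303405}$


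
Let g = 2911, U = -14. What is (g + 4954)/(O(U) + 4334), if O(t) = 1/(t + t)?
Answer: 220220/121351 ≈ 1.8147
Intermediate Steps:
O(t) = 1/(2*t)
(g + 4954)/(O(U) + 4334) = (2911 + 4954)/((½)/(-14) + 4334) = 7865/((½)*(-1/14) + 4334) = 7865/(-1/28 + 4334) = 7865/(121351/28) = 7865*(28/121351) = 220220/121351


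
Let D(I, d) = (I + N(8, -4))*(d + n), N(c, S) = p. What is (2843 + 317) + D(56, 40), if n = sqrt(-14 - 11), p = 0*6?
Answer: 5400 + 280*I ≈ 5400.0 + 280.0*I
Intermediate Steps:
p = 0
N(c, S) = 0
n = 5*I (n = sqrt(-25) = 5*I ≈ 5.0*I)
D(I, d) = I*(d + 5*I) (D(I, d) = (I + 0)*(d + 5*I) = I*(d + 5*I))
(2843 + 317) + D(56, 40) = (2843 + 317) + 56*(40 + 5*I) = 3160 + (2240 + 280*I) = 5400 + 280*I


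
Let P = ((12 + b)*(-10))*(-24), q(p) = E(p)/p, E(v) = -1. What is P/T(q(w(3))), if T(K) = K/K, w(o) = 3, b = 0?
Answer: 2880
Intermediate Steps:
q(p) = -1/p
T(K) = 1
P = 2880 (P = ((12 + 0)*(-10))*(-24) = (12*(-10))*(-24) = -120*(-24) = 2880)
P/T(q(w(3))) = 2880/1 = 2880*1 = 2880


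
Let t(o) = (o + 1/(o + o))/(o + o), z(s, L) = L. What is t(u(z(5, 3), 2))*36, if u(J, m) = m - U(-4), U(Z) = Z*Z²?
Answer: 8713/484 ≈ 18.002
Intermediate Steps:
U(Z) = Z³
u(J, m) = 64 + m (u(J, m) = m - 1*(-4)³ = m - 1*(-64) = m + 64 = 64 + m)
t(o) = (o + 1/(2*o))/(2*o) (t(o) = (o + 1/(2*o))/((2*o)) = (o + 1/(2*o))*(1/(2*o)) = (o + 1/(2*o))/(2*o))
t(u(z(5, 3), 2))*36 = (½ + 1/(4*(64 + 2)²))*36 = (½ + (¼)/66²)*36 = (½ + (¼)*(1/4356))*36 = (½ + 1/17424)*36 = (8713/17424)*36 = 8713/484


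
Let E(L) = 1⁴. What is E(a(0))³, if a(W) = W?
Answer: 1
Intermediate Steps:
E(L) = 1
E(a(0))³ = 1³ = 1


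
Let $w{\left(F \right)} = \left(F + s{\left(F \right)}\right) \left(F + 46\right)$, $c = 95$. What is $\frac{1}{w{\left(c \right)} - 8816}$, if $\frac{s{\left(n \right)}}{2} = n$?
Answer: $\frac{1}{31369} \approx 3.1879 \cdot 10^{-5}$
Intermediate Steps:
$s{\left(n \right)} = 2 n$
$w{\left(F \right)} = 3 F \left(46 + F\right)$ ($w{\left(F \right)} = \left(F + 2 F\right) \left(F + 46\right) = 3 F \left(46 + F\right)$)
$\frac{1}{w{\left(c \right)} - 8816} = \frac{1}{3 \cdot 95 \left(46 + 95\right) - 8816} = \frac{1}{3 \cdot 95 \cdot 141 - 8816} = \frac{1}{40185 - 8816} = \frac{1}{31369}$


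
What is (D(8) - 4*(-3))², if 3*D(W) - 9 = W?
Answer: 2809/9 ≈ 312.11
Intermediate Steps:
D(W) = 3 + W/3
(D(8) - 4*(-3))² = ((3 + (⅓)*8) - 4*(-3))² = ((3 + 8/3) + 12)² = (17/3 + 12)² = (53/3)² = 2809/9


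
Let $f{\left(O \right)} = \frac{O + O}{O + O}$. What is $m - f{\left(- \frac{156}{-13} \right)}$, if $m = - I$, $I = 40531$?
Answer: $-40532$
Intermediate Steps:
$f{\left(O \right)} = 1$ ($f{\left(O \right)} = \frac{2 O}{2 O} = 2 O \frac{1}{2 O} = 1$)
$m = -40531$ ($m = \left(-1\right) 40531 = -40531$)
$m - f{\left(- \frac{156}{-13} \right)} = -40531 - 1 = -40532$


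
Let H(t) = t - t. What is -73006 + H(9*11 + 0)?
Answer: -73006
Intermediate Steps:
H(t) = 0
-73006 + H(9*11 + 0) = -73006 + 0 = -73006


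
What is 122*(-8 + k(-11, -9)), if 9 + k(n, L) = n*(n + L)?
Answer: 24766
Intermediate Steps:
k(n, L) = -9 + n*(L + n) (k(n, L) = -9 + n*(n + L) = -9 + n*(L + n))
122*(-8 + k(-11, -9)) = 122*(-8 + (-9 + (-11)**2 - 9*(-11))) = 122*(-8 + (-9 + 121 + 99)) = 122*(-8 + 211) = 122*203 = 24766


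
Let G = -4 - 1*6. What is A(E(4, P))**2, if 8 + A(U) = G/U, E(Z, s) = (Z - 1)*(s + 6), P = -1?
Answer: 676/9 ≈ 75.111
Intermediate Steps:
E(Z, s) = (-1 + Z)*(6 + s)
G = -10 (G = -4 - 6 = -10)
A(U) = -8 - 10/U
A(E(4, P))**2 = (-8 - 10/(-6 - 1*(-1) + 6*4 + 4*(-1)))**2 = (-8 - 10/(-6 + 1 + 24 - 4))**2 = (-8 - 10/15)**2 = (-8 - 10*1/15)**2 = (-8 - 2/3)**2 = (-26/3)**2 = 676/9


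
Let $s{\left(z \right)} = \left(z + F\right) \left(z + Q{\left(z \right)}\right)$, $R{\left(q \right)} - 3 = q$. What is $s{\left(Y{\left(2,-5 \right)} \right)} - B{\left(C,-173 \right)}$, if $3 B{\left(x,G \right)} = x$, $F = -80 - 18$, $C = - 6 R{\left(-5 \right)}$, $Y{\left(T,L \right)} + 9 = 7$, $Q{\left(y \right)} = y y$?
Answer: $-204$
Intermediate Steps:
$R{\left(q \right)} = 3 + q$
$Q{\left(y \right)} = y^{2}$
$Y{\left(T,L \right)} = -2$ ($Y{\left(T,L \right)} = -9 + 7 = -2$)
$C = 12$ ($C = - 6 \left(3 - 5\right) = \left(-6\right) \left(-2\right) = 12$)
$F = -98$ ($F = -80 - 18 = -98$)
$B{\left(x,G \right)} = \frac{x}{3}$
$s{\left(z \right)} = \left(-98 + z\right) \left(z + z^{2}\right)$ ($s{\left(z \right)} = \left(z - 98\right) \left(z + z^{2}\right) = \left(-98 + z\right) \left(z + z^{2}\right)$)
$s{\left(Y{\left(2,-5 \right)} \right)} - B{\left(C,-173 \right)} = - 2 \left(-98 + \left(-2\right)^{2} - -194\right) - \frac{1}{3} \cdot 12 = - 2 \left(-98 + 4 + 194\right) - 4 = \left(-2\right) 100 - 4 = -200 - 4 = -204$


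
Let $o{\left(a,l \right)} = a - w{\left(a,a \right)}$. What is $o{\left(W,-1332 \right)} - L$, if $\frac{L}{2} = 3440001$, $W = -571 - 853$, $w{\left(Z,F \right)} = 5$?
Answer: $-6881431$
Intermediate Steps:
$W = -1424$
$L = 6880002$ ($L = 2 \cdot 3440001 = 6880002$)
$o{\left(a,l \right)} = -5 + a$ ($o{\left(a,l \right)} = a - 5 = -5 + a$)
$o{\left(W,-1332 \right)} - L = \left(-5 - 1424\right) - 6880002 = -1429 - 6880002 = -6881431$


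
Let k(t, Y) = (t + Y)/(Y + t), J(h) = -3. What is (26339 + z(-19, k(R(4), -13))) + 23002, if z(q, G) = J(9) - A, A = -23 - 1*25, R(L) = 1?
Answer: 49386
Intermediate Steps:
A = -48 (A = -23 - 25 = -48)
k(t, Y) = 1 (k(t, Y) = (Y + t)/(Y + t) = 1)
z(q, G) = 45 (z(q, G) = -3 - 1*(-48) = -3 + 48 = 45)
(26339 + z(-19, k(R(4), -13))) + 23002 = (26339 + 45) + 23002 = 26384 + 23002 = 49386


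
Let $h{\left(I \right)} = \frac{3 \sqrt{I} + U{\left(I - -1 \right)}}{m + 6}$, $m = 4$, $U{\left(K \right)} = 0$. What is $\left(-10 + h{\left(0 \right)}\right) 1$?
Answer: $-10$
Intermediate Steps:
$h{\left(I \right)} = \frac{3 \sqrt{I}}{10}$ ($h{\left(I \right)} = \frac{3 \sqrt{I} + 0}{4 + 6} = \frac{3 \sqrt{I}}{10}$)
$\left(-10 + h{\left(0 \right)}\right) 1 = \left(-10 + \frac{3 \sqrt{0}}{10}\right) 1 = \left(-10 + \frac{3}{10} \cdot 0\right) 1 = \left(-10 + 0\right) 1 = \left(-10\right) 1 = -10$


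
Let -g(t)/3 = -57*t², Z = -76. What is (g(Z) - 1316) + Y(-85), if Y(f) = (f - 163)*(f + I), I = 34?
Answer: 999028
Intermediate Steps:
Y(f) = (-163 + f)*(34 + f) (Y(f) = (f - 163)*(f + 34) = (-163 + f)*(34 + f))
g(t) = 171*t² (g(t) = -(-171)*t² = 171*t²)
(g(Z) - 1316) + Y(-85) = (171*(-76)² - 1316) + (-5542 + (-85)² - 129*(-85)) = (171*5776 - 1316) + (-5542 + 7225 + 10965) = (987696 - 1316) + 12648 = 986380 + 12648 = 999028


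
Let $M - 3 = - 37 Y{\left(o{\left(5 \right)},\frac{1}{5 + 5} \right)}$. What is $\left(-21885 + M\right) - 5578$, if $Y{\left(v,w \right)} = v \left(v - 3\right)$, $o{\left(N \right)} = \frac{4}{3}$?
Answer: $- \frac{246400}{9} \approx -27378.0$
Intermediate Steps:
$o{\left(N \right)} = \frac{4}{3}$ ($o{\left(N \right)} = 4 \cdot \frac{1}{3} = \frac{4}{3}$)
$Y{\left(v,w \right)} = v \left(-3 + v\right)$
$M = \frac{767}{9}$ ($M = 3 - 37 \frac{4 \left(-3 + \frac{4}{3}\right)}{3} = 3 - 37 \cdot \frac{4}{3} \left(- \frac{5}{3}\right) = 3 - - \frac{740}{9} = 3 + \frac{740}{9} = \frac{767}{9} \approx 85.222$)
$\left(-21885 + M\right) - 5578 = \left(-21885 + \frac{767}{9}\right) - 5578 = - \frac{196198}{9} - 5578 = - \frac{246400}{9}$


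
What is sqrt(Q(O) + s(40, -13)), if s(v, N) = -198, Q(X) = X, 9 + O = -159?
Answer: I*sqrt(366) ≈ 19.131*I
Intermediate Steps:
O = -168 (O = -9 - 159 = -168)
sqrt(Q(O) + s(40, -13)) = sqrt(-168 - 198) = sqrt(-366) = I*sqrt(366)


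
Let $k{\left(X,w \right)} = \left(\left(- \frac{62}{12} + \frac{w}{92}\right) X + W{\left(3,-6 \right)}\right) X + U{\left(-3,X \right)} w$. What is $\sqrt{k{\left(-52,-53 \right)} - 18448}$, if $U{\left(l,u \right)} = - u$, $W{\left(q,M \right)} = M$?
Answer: $\frac{4 i \sqrt{10837347}}{69} \approx 190.84 i$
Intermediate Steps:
$k{\left(X,w \right)} = X \left(-6 + X \left(- \frac{31}{6} + \frac{w}{92}\right)\right) - X w$ ($k{\left(X,w \right)} = \left(\left(- \frac{62}{12} + \frac{w}{92}\right) X - 6\right) X + - X w = \left(\left(\left(-62\right) \frac{1}{12} + w \frac{1}{92}\right) X - 6\right) X - X w = \left(\left(- \frac{31}{6} + \frac{w}{92}\right) X - 6\right) X - X w = \left(X \left(- \frac{31}{6} + \frac{w}{92}\right) - 6\right) X - X w = \left(-6 + X \left(- \frac{31}{6} + \frac{w}{92}\right)\right) X - X w = X \left(-6 + X \left(- \frac{31}{6} + \frac{w}{92}\right)\right) - X w$)
$\sqrt{k{\left(-52,-53 \right)} - 18448} = \sqrt{\frac{1}{276} \left(-52\right) \left(-1656 - -74152 - -14628 + 3 \left(-52\right) \left(-53\right)\right) - 18448} = \sqrt{\frac{1}{276} \left(-52\right) \left(-1656 + 74152 + 14628 + 8268\right) - 18448} = \sqrt{\frac{1}{276} \left(-52\right) 95392 - 18448} = \sqrt{- \frac{1240096}{69} - 18448} = \sqrt{- \frac{2513008}{69}} = \frac{4 i \sqrt{10837347}}{69}$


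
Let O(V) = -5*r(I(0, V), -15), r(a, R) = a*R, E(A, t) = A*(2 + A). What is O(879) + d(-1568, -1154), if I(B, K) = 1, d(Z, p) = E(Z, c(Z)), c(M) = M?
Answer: 2455563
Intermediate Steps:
d(Z, p) = Z*(2 + Z)
r(a, R) = R*a
O(V) = 75 (O(V) = -(-75) = -5*(-15) = 75)
O(879) + d(-1568, -1154) = 75 - 1568*(2 - 1568) = 75 - 1568*(-1566) = 75 + 2455488 = 2455563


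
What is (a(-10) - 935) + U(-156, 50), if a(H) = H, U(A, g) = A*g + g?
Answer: -8695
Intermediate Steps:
U(A, g) = g + A*g
(a(-10) - 935) + U(-156, 50) = (-10 - 935) + 50*(1 - 156) = -945 + 50*(-155) = -945 - 7750 = -8695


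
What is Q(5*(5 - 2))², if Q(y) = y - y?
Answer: 0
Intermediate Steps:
Q(y) = 0
Q(5*(5 - 2))² = 0² = 0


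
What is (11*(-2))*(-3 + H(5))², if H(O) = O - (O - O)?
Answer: -88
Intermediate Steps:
H(O) = O (H(O) = O - 1*0 = O + 0 = O)
(11*(-2))*(-3 + H(5))² = (11*(-2))*(-3 + 5)² = -22*2² = -22*4 = -88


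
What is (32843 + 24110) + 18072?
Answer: 75025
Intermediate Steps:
(32843 + 24110) + 18072 = 56953 + 18072 = 75025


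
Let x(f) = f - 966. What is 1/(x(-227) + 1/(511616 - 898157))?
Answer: -386541/461143414 ≈ -0.00083822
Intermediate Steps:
x(f) = -966 + f
1/(x(-227) + 1/(511616 - 898157)) = 1/((-966 - 227) + 1/(511616 - 898157)) = 1/(-1193 + 1/(-386541)) = 1/(-1193 - 1/386541) = 1/(-461143414/386541) = -386541/461143414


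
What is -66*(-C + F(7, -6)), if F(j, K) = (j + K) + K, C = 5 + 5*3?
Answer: 1650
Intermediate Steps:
C = 20 (C = 5 + 15 = 20)
F(j, K) = j + 2*K (F(j, K) = (K + j) + K = j + 2*K)
-66*(-C + F(7, -6)) = -66*(-1*20 + (7 + 2*(-6))) = -66*(-20 + (7 - 12)) = -66*(-20 - 5) = -66*(-25) = 1650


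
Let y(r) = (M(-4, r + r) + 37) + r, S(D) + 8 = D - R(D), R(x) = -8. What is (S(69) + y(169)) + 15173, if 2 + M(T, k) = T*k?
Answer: 14094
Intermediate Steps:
M(T, k) = -2 + T*k
S(D) = D (S(D) = -8 + (D - 1*(-8)) = -8 + (D + 8) = -8 + (8 + D) = D)
y(r) = 35 - 7*r (y(r) = ((-2 - 4*(r + r)) + 37) + r = ((-2 - 8*r) + 37) + r = (35 - 8*r) + r = 35 - 7*r)
(S(69) + y(169)) + 15173 = (69 + (35 - 7*169)) + 15173 = (69 + (35 - 1183)) + 15173 = (69 - 1148) + 15173 = -1079 + 15173 = 14094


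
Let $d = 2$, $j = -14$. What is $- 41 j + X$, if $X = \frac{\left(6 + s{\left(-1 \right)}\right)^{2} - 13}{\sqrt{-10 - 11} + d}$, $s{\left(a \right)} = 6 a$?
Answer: $\frac{14324}{25} + \frac{13 i \sqrt{21}}{25} \approx 572.96 + 2.3829 i$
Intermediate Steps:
$X = - \frac{13}{2 + i \sqrt{21}}$ ($X = \frac{\left(6 + 6 \left(-1\right)\right)^{2} - 13}{\sqrt{-10 - 11} + 2} = \frac{\left(6 - 6\right)^{2} - 13}{\sqrt{-21} + 2} = \frac{0^{2} - 13}{i \sqrt{21} + 2} = \frac{0 - 13}{2 + i \sqrt{21}} = - \frac{13}{2 + i \sqrt{21}} \approx -1.04 + 2.3829 i$)
$- 41 j + X = \left(-41\right) \left(-14\right) - \left(\frac{26}{25} - \frac{13 i \sqrt{21}}{25}\right) = 574 - \left(\frac{26}{25} - \frac{13 i \sqrt{21}}{25}\right) = \frac{14324}{25} + \frac{13 i \sqrt{21}}{25}$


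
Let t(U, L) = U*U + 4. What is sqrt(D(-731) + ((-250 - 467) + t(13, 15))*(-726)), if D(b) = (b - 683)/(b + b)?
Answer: sqrt(211043187601)/731 ≈ 628.45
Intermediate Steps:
t(U, L) = 4 + U**2 (t(U, L) = U**2 + 4 = 4 + U**2)
D(b) = (-683 + b)/(2*b) (D(b) = (-683 + b)/((2*b)) = (-683 + b)*(1/(2*b)) = (-683 + b)/(2*b))
sqrt(D(-731) + ((-250 - 467) + t(13, 15))*(-726)) = sqrt((1/2)*(-683 - 731)/(-731) + ((-250 - 467) + (4 + 13**2))*(-726)) = sqrt((1/2)*(-1/731)*(-1414) + (-717 + (4 + 169))*(-726)) = sqrt(707/731 + (-717 + 173)*(-726)) = sqrt(707/731 - 544*(-726)) = sqrt(707/731 + 394944) = sqrt(288704771/731) = sqrt(211043187601)/731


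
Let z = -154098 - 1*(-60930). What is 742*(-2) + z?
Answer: -94652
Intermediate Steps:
z = -93168 (z = -154098 + 60930 = -93168)
742*(-2) + z = 742*(-2) - 93168 = -1484 - 93168 = -94652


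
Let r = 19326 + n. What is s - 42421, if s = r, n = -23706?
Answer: -46801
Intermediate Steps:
r = -4380 (r = 19326 - 23706 = -4380)
s = -4380
s - 42421 = -4380 - 42421 = -46801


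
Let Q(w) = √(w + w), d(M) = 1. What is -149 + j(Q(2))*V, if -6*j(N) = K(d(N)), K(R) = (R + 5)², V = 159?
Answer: -1103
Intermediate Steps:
Q(w) = √2*√w (Q(w) = √(2*w) = √2*√w)
K(R) = (5 + R)²
j(N) = -6 (j(N) = -(5 + 1)²/6 = -⅙*6² = -⅙*36 = -6)
-149 + j(Q(2))*V = -149 - 6*159 = -149 - 954 = -1103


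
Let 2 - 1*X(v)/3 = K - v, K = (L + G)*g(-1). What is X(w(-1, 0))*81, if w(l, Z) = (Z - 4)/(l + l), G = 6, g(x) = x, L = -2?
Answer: 1944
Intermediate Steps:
w(l, Z) = (-4 + Z)/(2*l) (w(l, Z) = (-4 + Z)/((2*l)) = (-4 + Z)*(1/(2*l)) = (-4 + Z)/(2*l))
K = -4 (K = (-2 + 6)*(-1) = 4*(-1) = -4)
X(v) = 18 + 3*v (X(v) = 6 - 3*(-4 - v) = 6 + (12 + 3*v) = 18 + 3*v)
X(w(-1, 0))*81 = (18 + 3*((½)*(-4 + 0)/(-1)))*81 = (18 + 3*((½)*(-1)*(-4)))*81 = (18 + 3*2)*81 = (18 + 6)*81 = 24*81 = 1944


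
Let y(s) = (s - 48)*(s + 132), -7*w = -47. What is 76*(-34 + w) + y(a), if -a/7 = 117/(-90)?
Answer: -5293753/700 ≈ -7562.5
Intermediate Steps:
w = 47/7 (w = -⅐*(-47) = 47/7 ≈ 6.7143)
a = 91/10 (a = -819/(-90) = -819*(-1)/90 = -7*(-13/10) = 91/10 ≈ 9.1000)
y(s) = (-48 + s)*(132 + s)
76*(-34 + w) + y(a) = 76*(-34 + 47/7) + (-6336 + (91/10)² + 84*(91/10)) = 76*(-191/7) + (-6336 + 8281/100 + 3822/5) = -14516/7 - 548879/100 = -5293753/700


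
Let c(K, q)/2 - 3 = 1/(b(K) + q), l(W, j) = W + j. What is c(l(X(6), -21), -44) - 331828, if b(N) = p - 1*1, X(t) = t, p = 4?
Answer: -13604704/41 ≈ -3.3182e+5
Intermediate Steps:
b(N) = 3 (b(N) = 4 - 1*1 = 4 - 1 = 3)
c(K, q) = 6 + 2/(3 + q)
c(l(X(6), -21), -44) - 331828 = 2*(10 + 3*(-44))/(3 - 44) - 331828 = 2*(10 - 132)/(-41) - 331828 = 2*(-1/41)*(-122) - 331828 = 244/41 - 331828 = -13604704/41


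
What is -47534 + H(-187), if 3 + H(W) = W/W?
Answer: -47536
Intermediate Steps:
H(W) = -2 (H(W) = -3 + W/W = -3 + 1 = -2)
-47534 + H(-187) = -47534 - 2 = -47536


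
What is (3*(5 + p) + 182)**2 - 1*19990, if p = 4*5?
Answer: 46059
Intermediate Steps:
p = 20
(3*(5 + p) + 182)**2 - 1*19990 = (3*(5 + 20) + 182)**2 - 1*19990 = (3*25 + 182)**2 - 19990 = (75 + 182)**2 - 19990 = 257**2 - 19990 = 66049 - 19990 = 46059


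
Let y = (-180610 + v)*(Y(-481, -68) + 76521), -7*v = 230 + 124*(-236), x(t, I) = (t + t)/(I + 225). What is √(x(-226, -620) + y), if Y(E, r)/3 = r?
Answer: 8*I*√1608731210960510/2765 ≈ 1.1605e+5*I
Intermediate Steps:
Y(E, r) = 3*r
x(t, I) = 2*t/(225 + I) (x(t, I) = (2*t)/(225 + I) = 2*t/(225 + I))
v = 29034/7 (v = -(230 + 124*(-236))/7 = -(230 - 29264)/7 = -⅐*(-29034) = 29034/7 ≈ 4147.7)
y = -94269505812/7 (y = (-180610 + 29034/7)*(3*(-68) + 76521) = -1235236*(-204 + 76521)/7 = -1235236/7*76317 = -94269505812/7 ≈ -1.3467e+10)
√(x(-226, -620) + y) = √(2*(-226)/(225 - 620) - 94269505812/7) = √(2*(-226)/(-395) - 94269505812/7) = √(2*(-226)*(-1/395) - 94269505812/7) = √(452/395 - 94269505812/7) = √(-37236454792576/2765) = 8*I*√1608731210960510/2765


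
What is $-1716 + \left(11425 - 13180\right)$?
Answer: $-3471$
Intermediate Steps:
$-1716 + \left(11425 - 13180\right) = -1716 - 1755 = -3471$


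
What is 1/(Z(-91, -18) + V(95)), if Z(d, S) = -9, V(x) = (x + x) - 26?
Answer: 1/155 ≈ 0.0064516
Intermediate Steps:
V(x) = -26 + 2*x (V(x) = 2*x - 26 = -26 + 2*x)
1/(Z(-91, -18) + V(95)) = 1/(-9 + (-26 + 2*95)) = 1/(-9 + (-26 + 190)) = 1/(-9 + 164) = 1/155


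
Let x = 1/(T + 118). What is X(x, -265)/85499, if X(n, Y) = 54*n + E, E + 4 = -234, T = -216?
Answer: -11689/4189451 ≈ -0.0027901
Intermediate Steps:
x = -1/98 (x = 1/(-216 + 118) = 1/(-98) = -1/98 ≈ -0.010204)
E = -238 (E = -4 - 234 = -238)
X(n, Y) = -238 + 54*n (X(n, Y) = 54*n - 238 = -238 + 54*n)
X(x, -265)/85499 = (-238 + 54*(-1/98))/85499 = (-238 - 27/49)*(1/85499) = -11689/49*1/85499 = -11689/4189451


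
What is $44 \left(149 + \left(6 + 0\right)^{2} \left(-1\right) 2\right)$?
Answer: $3388$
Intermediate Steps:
$44 \left(149 + \left(6 + 0\right)^{2} \left(-1\right) 2\right) = 44 \left(149 + 6^{2} \left(-1\right) 2\right) = 44 \left(149 + 36 \left(-1\right) 2\right) = 44 \left(149 - 72\right) = 44 \cdot 77 = 3388$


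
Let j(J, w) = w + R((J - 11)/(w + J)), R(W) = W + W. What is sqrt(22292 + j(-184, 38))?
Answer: sqrt(119010805)/73 ≈ 149.44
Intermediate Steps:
R(W) = 2*W
j(J, w) = w + 2*(-11 + J)/(J + w) (j(J, w) = w + 2*((J - 11)/(w + J)) = w + 2*((-11 + J)/(J + w)) = w + 2*(-11 + J)/(J + w))
sqrt(22292 + j(-184, 38)) = sqrt(22292 + (-22 + 2*(-184) + 38*(-184 + 38))/(-184 + 38)) = sqrt(22292 + (-22 - 368 + 38*(-146))/(-146)) = sqrt(22292 - (-22 - 368 - 5548)/146) = sqrt(22292 - 1/146*(-5938)) = sqrt(22292 + 2969/73) = sqrt(1630285/73) = sqrt(119010805)/73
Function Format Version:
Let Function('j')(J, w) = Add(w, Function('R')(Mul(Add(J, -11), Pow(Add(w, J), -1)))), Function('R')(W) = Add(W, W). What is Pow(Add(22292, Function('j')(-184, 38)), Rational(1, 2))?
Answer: Mul(Rational(1, 73), Pow(119010805, Rational(1, 2))) ≈ 149.44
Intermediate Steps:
Function('R')(W) = Mul(2, W)
Function('j')(J, w) = Add(w, Mul(2, Pow(Add(J, w), -1), Add(-11, J))) (Function('j')(J, w) = Add(w, Mul(2, Mul(Add(J, -11), Pow(Add(w, J), -1)))) = Add(w, Mul(2, Mul(Add(-11, J), Pow(Add(J, w), -1)))) = Add(w, Mul(2, Mul(Pow(Add(J, w), -1), Add(-11, J)))) = Add(w, Mul(2, Pow(Add(J, w), -1), Add(-11, J))))
Pow(Add(22292, Function('j')(-184, 38)), Rational(1, 2)) = Pow(Add(22292, Mul(Pow(Add(-184, 38), -1), Add(-22, Mul(2, -184), Mul(38, Add(-184, 38))))), Rational(1, 2)) = Pow(Add(22292, Mul(Pow(-146, -1), Add(-22, -368, Mul(38, -146)))), Rational(1, 2)) = Pow(Add(22292, Mul(Rational(-1, 146), Add(-22, -368, -5548))), Rational(1, 2)) = Pow(Add(22292, Mul(Rational(-1, 146), -5938)), Rational(1, 2)) = Pow(Add(22292, Rational(2969, 73)), Rational(1, 2)) = Pow(Rational(1630285, 73), Rational(1, 2)) = Mul(Rational(1, 73), Pow(119010805, Rational(1, 2)))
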